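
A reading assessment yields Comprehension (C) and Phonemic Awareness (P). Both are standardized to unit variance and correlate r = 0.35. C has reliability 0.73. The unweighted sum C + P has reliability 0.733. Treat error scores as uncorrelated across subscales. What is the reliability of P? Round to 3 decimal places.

0.549

Var(C+P) = 2 + 2·0.35 = 2.700.
True-score variance = ρ_C + ρ_P + 2·0.35, so 0.733 = (0.73 + ρ_P + 0.70) / 2.700.
ρ_P = 0.733·2.700 − 0.73 − 0.70 = 0.549.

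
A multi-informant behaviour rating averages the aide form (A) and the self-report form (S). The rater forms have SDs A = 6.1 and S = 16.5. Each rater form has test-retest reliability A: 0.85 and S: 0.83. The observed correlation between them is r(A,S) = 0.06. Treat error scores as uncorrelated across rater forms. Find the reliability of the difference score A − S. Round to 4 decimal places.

0.8256

Var(A−S) = 6.1² + 16.5² − 2·6.1·16.5·0.06 = 309.46 − 12.078 = 297.382.
With uncorrelated errors the cross-covariances are all true-score covariance, so they carry over unchanged; only the diagonal terms shrink to ρᵢσᵢ².
True-score variance = [6.1²·0.85 + 16.5²·0.83] − 12.078 = 257.596 − 12.078 = 245.518.
Reliability = 245.518 / 297.382 = 0.8256.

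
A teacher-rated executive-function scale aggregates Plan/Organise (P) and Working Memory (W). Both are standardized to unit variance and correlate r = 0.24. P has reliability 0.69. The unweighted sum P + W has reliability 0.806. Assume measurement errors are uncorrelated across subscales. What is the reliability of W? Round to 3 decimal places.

0.829

Var(P+W) = 2 + 2·0.24 = 2.480.
True-score variance = ρ_P + ρ_W + 2·0.24, so 0.806 = (0.69 + ρ_W + 0.48) / 2.480.
ρ_W = 0.806·2.480 − 0.69 − 0.48 = 0.829.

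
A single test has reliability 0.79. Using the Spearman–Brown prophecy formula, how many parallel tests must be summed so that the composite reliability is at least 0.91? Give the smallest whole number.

3

k ≥ ρ*(1−ρ₁)/(ρ₁(1−ρ*)) = 0.91·0.21 / (0.79·0.09) = 2.688.
Smallest integer k = 3.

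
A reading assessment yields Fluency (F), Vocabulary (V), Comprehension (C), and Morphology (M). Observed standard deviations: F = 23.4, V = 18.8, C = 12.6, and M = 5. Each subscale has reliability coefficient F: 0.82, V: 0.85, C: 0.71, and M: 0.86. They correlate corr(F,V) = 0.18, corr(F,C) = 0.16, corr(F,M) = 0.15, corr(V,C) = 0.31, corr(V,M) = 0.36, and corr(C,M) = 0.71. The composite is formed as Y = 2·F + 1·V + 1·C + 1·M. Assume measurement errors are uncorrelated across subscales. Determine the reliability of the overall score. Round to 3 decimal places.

0.862

Var(Y) = 2²·23.4² + 18.8² + 12.6² + 5² + 2·[2·23.4·18.8·0.18 + 2·23.4·12.6·0.16 + 2·23.4·5·0.15 + 18.8·12.6·0.31 + 18.8·5·0.36 + 12.6·5·0.71] = 2727.44 + 879.646 = 3607.09.
With uncorrelated errors the cross-covariances are all true-score covariance, so they carry over unchanged; only the diagonal terms shrink to ρᵢσᵢ².
True-score variance = [2²·23.4²·0.82 + 18.8²·0.85 + 12.6²·0.71 + 5²·0.86] + 879.646 = 2230.64 + 879.646 = 3110.29.
Reliability = 3110.29 / 3607.09 = 0.862.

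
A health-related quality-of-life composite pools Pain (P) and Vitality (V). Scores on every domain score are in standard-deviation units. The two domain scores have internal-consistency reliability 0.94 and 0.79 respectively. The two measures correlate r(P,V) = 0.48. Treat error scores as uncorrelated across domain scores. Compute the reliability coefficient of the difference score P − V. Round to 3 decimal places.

Var(P−V) = 1 + 1 − 2·0.48 = 2 − 0.96 = 1.04.
Because errors are independent across components, Cov(Tᵢ,Tⱼ) = Cov(Xᵢ,Xⱼ); the off-diagonal part of the true-score variance is the same as above.
True-score variance = [0.94 + 0.79] − 0.96 = 1.73 − 0.96 = 0.77.
Reliability = 0.77 / 1.04 = 0.740.

0.740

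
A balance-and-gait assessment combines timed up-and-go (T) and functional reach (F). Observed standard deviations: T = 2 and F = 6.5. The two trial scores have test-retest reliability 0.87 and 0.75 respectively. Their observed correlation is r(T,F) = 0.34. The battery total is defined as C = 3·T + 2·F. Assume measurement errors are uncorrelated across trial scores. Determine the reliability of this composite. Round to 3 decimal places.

Var(C) = 3²·2² + 2²·6.5² + 2·[6·2·6.5·0.34] = 205 + 53.04 = 258.04.
Because errors are independent across components, Cov(Tᵢ,Tⱼ) = Cov(Xᵢ,Xⱼ); the off-diagonal part of the true-score variance is the same as above.
True-score variance = [3²·2²·0.87 + 2²·6.5²·0.75] + 53.04 = 158.07 + 53.04 = 211.11.
Reliability = 211.11 / 258.04 = 0.818.

0.818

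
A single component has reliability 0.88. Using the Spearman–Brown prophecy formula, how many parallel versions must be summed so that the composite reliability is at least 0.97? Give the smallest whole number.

5

k ≥ ρ*(1−ρ₁)/(ρ₁(1−ρ*)) = 0.97·0.12 / (0.88·0.03) = 4.409.
Smallest integer k = 5.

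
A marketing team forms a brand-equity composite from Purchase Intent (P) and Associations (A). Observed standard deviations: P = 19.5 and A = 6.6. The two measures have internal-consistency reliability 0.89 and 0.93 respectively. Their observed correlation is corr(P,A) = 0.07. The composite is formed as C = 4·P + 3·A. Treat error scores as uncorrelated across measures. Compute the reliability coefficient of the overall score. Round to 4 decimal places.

Var(C) = 4²·19.5² + 3²·6.6² + 2·[12·19.5·6.6·0.07] = 6476.04 + 216.216 = 6692.26.
With uncorrelated errors the cross-covariances are all true-score covariance, so they carry over unchanged; only the diagonal terms shrink to ρᵢσᵢ².
True-score variance = [4²·19.5²·0.89 + 3²·6.6²·0.93] + 216.216 = 5779.36 + 216.216 = 5995.57.
Reliability = 5995.57 / 6692.26 = 0.8959.

0.8959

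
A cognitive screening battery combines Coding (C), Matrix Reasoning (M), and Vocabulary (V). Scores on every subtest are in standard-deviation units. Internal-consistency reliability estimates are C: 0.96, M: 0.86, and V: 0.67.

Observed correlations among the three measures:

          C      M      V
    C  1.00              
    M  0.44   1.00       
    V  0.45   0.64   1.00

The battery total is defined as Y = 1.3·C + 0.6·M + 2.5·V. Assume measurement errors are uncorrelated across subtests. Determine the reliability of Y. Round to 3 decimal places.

0.842

Var(Y) = 1.3² + 0.6² + 2.5² + 2·[0.78·0.44 + 3.25·0.45 + 1.5·0.64] = 8.3 + 5.5314 = 13.8314.
Under uncorrelated errors the observed covariances equal the true-score covariances, so only the own-variance terms attenuate.
True-score variance = [1.3²·0.96 + 0.6²·0.86 + 2.5²·0.67] + 5.5314 = 6.1195 + 5.5314 = 11.6509.
Reliability = 11.6509 / 13.8314 = 0.842.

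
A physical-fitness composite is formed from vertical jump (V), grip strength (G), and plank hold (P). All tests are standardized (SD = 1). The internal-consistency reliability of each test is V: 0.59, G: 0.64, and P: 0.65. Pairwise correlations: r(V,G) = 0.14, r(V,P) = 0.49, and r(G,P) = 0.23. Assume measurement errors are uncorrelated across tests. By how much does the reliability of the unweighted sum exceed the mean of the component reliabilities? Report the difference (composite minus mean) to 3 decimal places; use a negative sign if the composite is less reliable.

0.136

Var(sum) = 3 + 1.72 = 4.72; true-score variance = 1.88 + 1.72 = 3.6; composite reliability = 0.7627.
Mean component reliability = 0.6267.
Difference = 0.7627 − 0.6267 = 0.136.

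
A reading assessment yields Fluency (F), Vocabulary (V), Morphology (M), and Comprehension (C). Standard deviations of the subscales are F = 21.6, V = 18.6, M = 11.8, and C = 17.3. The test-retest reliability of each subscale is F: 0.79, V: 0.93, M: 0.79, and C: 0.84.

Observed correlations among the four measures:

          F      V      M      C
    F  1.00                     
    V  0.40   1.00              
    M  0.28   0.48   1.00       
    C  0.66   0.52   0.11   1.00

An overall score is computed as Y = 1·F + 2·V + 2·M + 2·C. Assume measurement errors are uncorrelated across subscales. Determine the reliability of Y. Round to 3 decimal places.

Var(Y) = 21.6² + 2²·18.6² + 2²·11.8² + 2²·17.3² + 2·[2·21.6·18.6·0.40 + 2·21.6·11.8·0.28 + 2·21.6·17.3·0.66 + 4·18.6·11.8·0.48 + 4·18.6·17.3·0.52 + 4·11.8·17.3·0.11] = 3604.52 + 4275.85 = 7880.37.
Under uncorrelated errors the observed covariances equal the true-score covariances, so only the own-variance terms attenuate.
True-score variance = [21.6²·0.79 + 2²·18.6²·0.93 + 2²·11.8²·0.79 + 2²·17.3²·0.84] + 4275.85 = 3101.17 + 4275.85 = 7377.01.
Reliability = 7377.01 / 7880.37 = 0.936.

0.936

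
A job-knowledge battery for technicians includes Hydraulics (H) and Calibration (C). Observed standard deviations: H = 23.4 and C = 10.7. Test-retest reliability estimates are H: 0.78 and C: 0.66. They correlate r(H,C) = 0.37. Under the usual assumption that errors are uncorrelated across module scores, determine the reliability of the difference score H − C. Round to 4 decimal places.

Var(H−C) = 23.4² + 10.7² − 2·23.4·10.7·0.37 = 662.05 − 185.281 = 476.769.
Because errors are independent across components, Cov(Tᵢ,Tⱼ) = Cov(Xᵢ,Xⱼ); the off-diagonal part of the true-score variance is the same as above.
True-score variance = [23.4²·0.78 + 10.7²·0.66] − 185.281 = 502.66 − 185.281 = 317.379.
Reliability = 317.379 / 476.769 = 0.6657.

0.6657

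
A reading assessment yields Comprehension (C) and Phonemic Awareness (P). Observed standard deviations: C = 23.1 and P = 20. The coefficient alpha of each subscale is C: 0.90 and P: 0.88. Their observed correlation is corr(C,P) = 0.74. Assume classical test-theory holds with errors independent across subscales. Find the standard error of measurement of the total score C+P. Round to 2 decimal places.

10.07

Var(total) = 933.61 + 683.76 = 1617.37.
True-score variance = 832.249 + 683.76 = 1516.01, so reliability = 0.9373.
Error variance = 1617.37 − 1516.01 = 101.361; SEM = √101.361 = 10.07.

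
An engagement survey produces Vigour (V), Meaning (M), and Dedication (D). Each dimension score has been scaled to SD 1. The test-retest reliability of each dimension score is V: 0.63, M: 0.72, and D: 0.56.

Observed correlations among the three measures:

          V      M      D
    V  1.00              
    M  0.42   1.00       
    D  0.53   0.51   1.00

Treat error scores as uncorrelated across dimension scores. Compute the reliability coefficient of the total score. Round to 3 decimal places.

Var(V+M+D) = 3 + 2·[0.42 + 0.53 + 0.51] = 3 + 2.92 = 5.92.
Because errors are independent across components, Cov(Tᵢ,Tⱼ) = Cov(Xᵢ,Xⱼ); the off-diagonal part of the true-score variance is the same as above.
True-score variance = [0.63 + 0.72 + 0.56] + 2.92 = 1.91 + 2.92 = 4.83.
Reliability = 4.83 / 5.92 = 0.816.

0.816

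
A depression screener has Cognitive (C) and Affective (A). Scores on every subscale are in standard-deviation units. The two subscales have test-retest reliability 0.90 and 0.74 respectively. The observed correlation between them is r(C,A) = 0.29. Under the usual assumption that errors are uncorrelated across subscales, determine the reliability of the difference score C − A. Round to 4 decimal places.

Var(C−A) = 1 + 1 − 2·0.29 = 2 − 0.58 = 1.42.
Under uncorrelated errors the observed covariances equal the true-score covariances, so only the own-variance terms attenuate.
True-score variance = [0.90 + 0.74] − 0.58 = 1.64 − 0.58 = 1.06.
Reliability = 1.06 / 1.42 = 0.7465.

0.7465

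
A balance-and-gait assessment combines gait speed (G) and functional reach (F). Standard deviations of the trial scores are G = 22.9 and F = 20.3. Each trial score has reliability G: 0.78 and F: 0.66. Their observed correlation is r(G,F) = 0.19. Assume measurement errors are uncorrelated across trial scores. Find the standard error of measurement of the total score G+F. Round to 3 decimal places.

15.984

Var(total) = 936.5 + 176.651 = 1113.15.
True-score variance = 681.019 + 176.651 = 857.67, so reliability = 0.7705.
Error variance = 1113.15 − 857.67 = 255.481; SEM = √255.481 = 15.984.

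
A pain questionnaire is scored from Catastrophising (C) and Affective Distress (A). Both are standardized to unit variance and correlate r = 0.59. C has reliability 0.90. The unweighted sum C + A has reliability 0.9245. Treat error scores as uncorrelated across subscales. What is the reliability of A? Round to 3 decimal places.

0.860

Var(C+A) = 2 + 2·0.59 = 3.180.
True-score variance = ρ_C + ρ_A + 2·0.59, so 0.9245 = (0.90 + ρ_A + 1.18) / 3.180.
ρ_A = 0.9245·3.180 − 0.90 − 1.18 = 0.860.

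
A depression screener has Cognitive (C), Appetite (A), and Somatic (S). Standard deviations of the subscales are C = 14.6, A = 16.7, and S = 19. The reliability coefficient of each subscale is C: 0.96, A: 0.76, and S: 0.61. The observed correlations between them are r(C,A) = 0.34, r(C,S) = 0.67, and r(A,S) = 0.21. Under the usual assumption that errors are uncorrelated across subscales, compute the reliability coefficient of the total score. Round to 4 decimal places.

0.8581

Var(C+A+S) = 14.6² + 16.7² + 19² + 2·[14.6·16.7·0.34 + 14.6·19·0.67 + 16.7·19·0.21] = 853.05 + 670.78 = 1523.83.
Under uncorrelated errors the observed covariances equal the true-score covariances, so only the own-variance terms attenuate.
True-score variance = [14.6²·0.96 + 16.7²·0.76 + 19²·0.61] + 670.78 = 636.8 + 670.78 = 1307.58.
Reliability = 1307.58 / 1523.83 = 0.8581.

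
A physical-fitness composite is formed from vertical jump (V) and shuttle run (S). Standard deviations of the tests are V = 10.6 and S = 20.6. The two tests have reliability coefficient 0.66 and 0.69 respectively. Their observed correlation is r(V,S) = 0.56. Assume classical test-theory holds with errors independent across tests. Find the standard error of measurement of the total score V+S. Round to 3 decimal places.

Var(total) = 536.72 + 244.563 = 781.283.
True-score variance = 366.966 + 244.563 = 611.529, so reliability = 0.7827.
Error variance = 781.283 − 611.529 = 169.754; SEM = √169.754 = 13.029.

13.029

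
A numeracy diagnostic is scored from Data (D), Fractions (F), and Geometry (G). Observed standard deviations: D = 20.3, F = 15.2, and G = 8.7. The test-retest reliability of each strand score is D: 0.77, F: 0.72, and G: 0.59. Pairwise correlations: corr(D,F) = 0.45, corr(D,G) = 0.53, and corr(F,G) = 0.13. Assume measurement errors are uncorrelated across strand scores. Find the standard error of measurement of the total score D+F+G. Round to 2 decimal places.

13.80

Var(total) = 718.82 + 499.293 = 1218.11.
True-score variance = 528.315 + 499.293 = 1027.61, so reliability = 0.8436.
Error variance = 1218.11 − 1027.61 = 190.505; SEM = √190.505 = 13.80.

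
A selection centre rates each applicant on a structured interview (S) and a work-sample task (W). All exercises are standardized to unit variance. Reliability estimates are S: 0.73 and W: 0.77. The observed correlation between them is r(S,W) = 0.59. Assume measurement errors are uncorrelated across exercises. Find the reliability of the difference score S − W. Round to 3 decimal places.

Var(S−W) = 1 + 1 − 2·0.59 = 2 − 1.18 = 0.82.
Because errors are independent across components, Cov(Tᵢ,Tⱼ) = Cov(Xᵢ,Xⱼ); the off-diagonal part of the true-score variance is the same as above.
True-score variance = [0.73 + 0.77] − 1.18 = 1.5 − 1.18 = 0.32.
Reliability = 0.32 / 0.82 = 0.390.

0.390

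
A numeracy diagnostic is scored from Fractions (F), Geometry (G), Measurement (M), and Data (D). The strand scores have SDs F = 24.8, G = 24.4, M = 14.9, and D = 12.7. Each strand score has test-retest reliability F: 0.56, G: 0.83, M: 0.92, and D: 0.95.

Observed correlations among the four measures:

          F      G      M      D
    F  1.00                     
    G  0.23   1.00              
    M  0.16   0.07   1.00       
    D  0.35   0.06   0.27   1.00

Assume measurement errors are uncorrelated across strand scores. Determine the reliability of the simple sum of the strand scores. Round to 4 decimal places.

Var(F+G+M+D) = 24.8² + 24.4² + 14.9² + 12.7² + 2·[24.8·24.4·0.23 + 24.8·14.9·0.16 + 24.8·12.7·0.35 + 24.4·14.9·0.07 + 24.4·12.7·0.06 + 14.9·12.7·0.27] = 1593.7 + 807.342 = 2401.04.
Because errors are independent across components, Cov(Tᵢ,Tⱼ) = Cov(Xᵢ,Xⱼ); the off-diagonal part of the true-score variance is the same as above.
True-score variance = [24.8²·0.56 + 24.4²·0.83 + 14.9²·0.92 + 12.7²·0.95] + 807.342 = 1196.05 + 807.342 = 2003.39.
Reliability = 2003.39 / 2401.04 = 0.8344.

0.8344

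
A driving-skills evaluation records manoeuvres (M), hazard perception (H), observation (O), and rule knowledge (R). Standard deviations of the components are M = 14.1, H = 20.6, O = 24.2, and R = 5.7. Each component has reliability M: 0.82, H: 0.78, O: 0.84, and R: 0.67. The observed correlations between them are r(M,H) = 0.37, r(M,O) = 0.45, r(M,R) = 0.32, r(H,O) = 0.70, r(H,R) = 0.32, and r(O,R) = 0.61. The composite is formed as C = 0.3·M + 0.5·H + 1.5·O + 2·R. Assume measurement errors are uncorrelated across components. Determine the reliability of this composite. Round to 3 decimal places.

0.903

Var(C) = 0.3²·14.1² + 0.5²·20.6² + 1.5²·24.2² + 2²·5.7² + 2·[0.15·14.1·20.6·0.37 + 0.45·14.1·24.2·0.45 + 0.6·14.1·5.7·0.32 + 0.75·20.6·24.2·0.70 + 20.6·5.7·0.32 + 3·24.2·5.7·0.61] = 1571.63 + 1304.75 = 2876.39.
Because errors are independent across components, Cov(Tᵢ,Tⱼ) = Cov(Xᵢ,Xⱼ); the off-diagonal part of the true-score variance is the same as above.
True-score variance = [0.3²·14.1²·0.82 + 0.5²·20.6²·0.78 + 1.5²·24.2²·0.84 + 2²·5.7²·0.67] + 1304.75 = 1291.36 + 1304.75 = 2596.11.
Reliability = 2596.11 / 2876.39 = 0.903.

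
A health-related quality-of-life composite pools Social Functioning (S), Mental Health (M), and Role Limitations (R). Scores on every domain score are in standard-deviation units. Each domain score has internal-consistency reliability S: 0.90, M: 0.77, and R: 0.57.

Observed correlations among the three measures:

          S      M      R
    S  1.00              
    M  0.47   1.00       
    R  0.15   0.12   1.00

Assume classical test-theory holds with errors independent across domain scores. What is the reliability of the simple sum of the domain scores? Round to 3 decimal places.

Var(S+M+R) = 3 + 2·[0.47 + 0.15 + 0.12] = 3 + 1.48 = 4.48.
Because errors are independent across components, Cov(Tᵢ,Tⱼ) = Cov(Xᵢ,Xⱼ); the off-diagonal part of the true-score variance is the same as above.
True-score variance = [0.90 + 0.77 + 0.57] + 1.48 = 2.24 + 1.48 = 3.72.
Reliability = 3.72 / 4.48 = 0.830.

0.830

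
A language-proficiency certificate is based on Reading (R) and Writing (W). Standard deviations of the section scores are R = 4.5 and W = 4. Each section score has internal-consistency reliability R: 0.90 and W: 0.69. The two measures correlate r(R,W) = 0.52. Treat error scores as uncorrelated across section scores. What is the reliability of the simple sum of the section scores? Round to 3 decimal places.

0.873

Var(R+W) = 4.5² + 4² + 2·[4.5·4·0.52] = 36.25 + 18.72 = 54.97.
With uncorrelated errors the cross-covariances are all true-score covariance, so they carry over unchanged; only the diagonal terms shrink to ρᵢσᵢ².
True-score variance = [4.5²·0.90 + 4²·0.69] + 18.72 = 29.265 + 18.72 = 47.985.
Reliability = 47.985 / 54.97 = 0.873.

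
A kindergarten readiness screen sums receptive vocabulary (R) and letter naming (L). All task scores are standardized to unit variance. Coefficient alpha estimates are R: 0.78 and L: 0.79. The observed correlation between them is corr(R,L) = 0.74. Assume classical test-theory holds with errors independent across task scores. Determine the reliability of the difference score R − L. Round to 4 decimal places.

0.1731

Var(R−L) = 1 + 1 − 2·0.74 = 2 − 1.48 = 0.52.
Because errors are independent across components, Cov(Tᵢ,Tⱼ) = Cov(Xᵢ,Xⱼ); the off-diagonal part of the true-score variance is the same as above.
True-score variance = [0.78 + 0.79] − 1.48 = 1.57 − 1.48 = 0.09.
Reliability = 0.09 / 0.52 = 0.1731.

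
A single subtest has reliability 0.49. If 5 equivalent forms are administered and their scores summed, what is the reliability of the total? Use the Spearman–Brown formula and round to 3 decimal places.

ρ_k = kρ / (1 + (k−1)ρ) = 5·0.49 / (1 + 4·0.49) = 2.450 / 2.960 = 0.828.

0.828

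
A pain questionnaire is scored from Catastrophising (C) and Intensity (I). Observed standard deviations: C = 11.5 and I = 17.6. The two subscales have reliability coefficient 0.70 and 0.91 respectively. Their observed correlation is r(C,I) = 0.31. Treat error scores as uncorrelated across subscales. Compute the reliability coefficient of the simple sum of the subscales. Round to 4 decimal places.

Var(C+I) = 11.5² + 17.6² + 2·[11.5·17.6·0.31] = 442.01 + 125.488 = 567.498.
Because errors are independent across components, Cov(Tᵢ,Tⱼ) = Cov(Xᵢ,Xⱼ); the off-diagonal part of the true-score variance is the same as above.
True-score variance = [11.5²·0.70 + 17.6²·0.91] + 125.488 = 374.457 + 125.488 = 499.945.
Reliability = 499.945 / 567.498 = 0.8810.

0.8810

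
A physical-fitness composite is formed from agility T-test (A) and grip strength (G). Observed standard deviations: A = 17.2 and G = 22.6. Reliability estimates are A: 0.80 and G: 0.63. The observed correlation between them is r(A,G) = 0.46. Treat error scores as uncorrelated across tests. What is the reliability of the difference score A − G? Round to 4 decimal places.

Var(A−G) = 17.2² + 22.6² − 2·17.2·22.6·0.46 = 806.6 − 357.622 = 448.978.
With uncorrelated errors the cross-covariances are all true-score covariance, so they carry over unchanged; only the diagonal terms shrink to ρᵢσᵢ².
True-score variance = [17.2²·0.80 + 22.6²·0.63] − 357.622 = 558.451 − 357.622 = 200.828.
Reliability = 200.828 / 448.978 = 0.4473.

0.4473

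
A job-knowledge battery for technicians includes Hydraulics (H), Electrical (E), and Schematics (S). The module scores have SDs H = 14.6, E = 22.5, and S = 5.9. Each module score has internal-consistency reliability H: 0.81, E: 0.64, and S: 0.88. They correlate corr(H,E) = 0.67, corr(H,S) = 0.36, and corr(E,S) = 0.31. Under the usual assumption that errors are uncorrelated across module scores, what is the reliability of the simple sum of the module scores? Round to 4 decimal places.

0.8305

Var(H+E+S) = 14.6² + 22.5² + 5.9² + 2·[14.6·22.5·0.67 + 14.6·5.9·0.36 + 22.5·5.9·0.31] = 754.22 + 584.516 = 1338.74.
Under uncorrelated errors the observed covariances equal the true-score covariances, so only the own-variance terms attenuate.
True-score variance = [14.6²·0.81 + 22.5²·0.64 + 5.9²·0.88] + 584.516 = 527.292 + 584.516 = 1111.81.
Reliability = 1111.81 / 1338.74 = 0.8305.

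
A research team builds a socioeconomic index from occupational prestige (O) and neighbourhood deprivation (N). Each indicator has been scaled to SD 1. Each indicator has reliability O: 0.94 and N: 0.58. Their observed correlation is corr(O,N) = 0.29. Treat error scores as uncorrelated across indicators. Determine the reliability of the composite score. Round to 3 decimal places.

0.814

Var(O+N) = 2 + 2·[0.29] = 2 + 0.58 = 2.58.
Under uncorrelated errors the observed covariances equal the true-score covariances, so only the own-variance terms attenuate.
True-score variance = [0.94 + 0.58] + 0.58 = 1.52 + 0.58 = 2.1.
Reliability = 2.1 / 2.58 = 0.814.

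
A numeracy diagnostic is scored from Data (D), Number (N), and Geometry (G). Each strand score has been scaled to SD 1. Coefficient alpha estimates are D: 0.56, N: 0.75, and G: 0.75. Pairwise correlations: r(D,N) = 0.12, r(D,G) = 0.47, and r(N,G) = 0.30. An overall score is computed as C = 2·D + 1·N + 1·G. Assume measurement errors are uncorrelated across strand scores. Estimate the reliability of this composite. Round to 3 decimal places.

0.748

Var(C) = 2² + 1 + 1 + 2·[2·0.12 + 2·0.47 + 0.30] = 6 + 2.96 = 8.96.
Under uncorrelated errors the observed covariances equal the true-score covariances, so only the own-variance terms attenuate.
True-score variance = [2²·0.56 + 0.75 + 0.75] + 2.96 = 3.74 + 2.96 = 6.7.
Reliability = 6.7 / 8.96 = 0.748.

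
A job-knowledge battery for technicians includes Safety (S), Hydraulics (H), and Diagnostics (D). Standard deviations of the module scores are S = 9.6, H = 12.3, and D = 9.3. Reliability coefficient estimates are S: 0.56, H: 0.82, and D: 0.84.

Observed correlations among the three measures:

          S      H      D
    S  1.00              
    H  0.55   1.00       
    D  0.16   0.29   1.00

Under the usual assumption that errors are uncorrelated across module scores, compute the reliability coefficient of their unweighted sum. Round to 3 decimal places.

Var(S+H+D) = 9.6² + 12.3² + 9.3² + 2·[9.6·12.3·0.55 + 9.6·9.3·0.16 + 12.3·9.3·0.29] = 329.94 + 224.804 = 554.744.
Under uncorrelated errors the observed covariances equal the true-score covariances, so only the own-variance terms attenuate.
True-score variance = [9.6²·0.56 + 12.3²·0.82 + 9.3²·0.84] + 224.804 = 248.319 + 224.804 = 473.123.
Reliability = 473.123 / 554.744 = 0.853.

0.853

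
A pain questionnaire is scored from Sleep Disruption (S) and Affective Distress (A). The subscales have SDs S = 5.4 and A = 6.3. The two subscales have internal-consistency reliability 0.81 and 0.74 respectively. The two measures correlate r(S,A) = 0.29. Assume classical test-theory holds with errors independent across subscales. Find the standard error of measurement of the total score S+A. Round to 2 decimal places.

Var(total) = 68.85 + 19.7316 = 88.5816.
True-score variance = 52.9902 + 19.7316 = 72.7218, so reliability = 0.8210.
Error variance = 88.5816 − 72.7218 = 15.8598; SEM = √15.8598 = 3.98.

3.98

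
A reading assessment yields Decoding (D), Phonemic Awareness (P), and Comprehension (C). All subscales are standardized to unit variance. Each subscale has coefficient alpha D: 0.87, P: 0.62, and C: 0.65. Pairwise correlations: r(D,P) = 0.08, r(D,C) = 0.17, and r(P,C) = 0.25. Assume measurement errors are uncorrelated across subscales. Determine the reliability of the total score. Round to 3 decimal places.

Var(D+P+C) = 3 + 2·[0.08 + 0.17 + 0.25] = 3 + 1 = 4.
With uncorrelated errors the cross-covariances are all true-score covariance, so they carry over unchanged; only the diagonal terms shrink to ρᵢσᵢ².
True-score variance = [0.87 + 0.62 + 0.65] + 1 = 2.14 + 1 = 3.14.
Reliability = 3.14 / 4 = 0.785.

0.785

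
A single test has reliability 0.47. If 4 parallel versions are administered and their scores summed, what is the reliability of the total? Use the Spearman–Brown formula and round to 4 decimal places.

0.7801

ρ_k = kρ / (1 + (k−1)ρ) = 4·0.47 / (1 + 3·0.47) = 1.880 / 2.410 = 0.7801.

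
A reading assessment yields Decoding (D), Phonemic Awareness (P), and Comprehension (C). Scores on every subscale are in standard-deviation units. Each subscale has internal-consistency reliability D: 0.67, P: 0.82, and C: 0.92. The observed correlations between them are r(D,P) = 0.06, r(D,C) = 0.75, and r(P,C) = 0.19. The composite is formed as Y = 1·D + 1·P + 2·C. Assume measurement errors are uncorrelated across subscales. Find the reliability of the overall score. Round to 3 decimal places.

0.916

Var(Y) = 1 + 1 + 2² + 2·[0.06 + 2·0.75 + 2·0.19] = 6 + 3.88 = 9.88.
Because errors are independent across components, Cov(Tᵢ,Tⱼ) = Cov(Xᵢ,Xⱼ); the off-diagonal part of the true-score variance is the same as above.
True-score variance = [0.67 + 0.82 + 2²·0.92] + 3.88 = 5.17 + 3.88 = 9.05.
Reliability = 9.05 / 9.88 = 0.916.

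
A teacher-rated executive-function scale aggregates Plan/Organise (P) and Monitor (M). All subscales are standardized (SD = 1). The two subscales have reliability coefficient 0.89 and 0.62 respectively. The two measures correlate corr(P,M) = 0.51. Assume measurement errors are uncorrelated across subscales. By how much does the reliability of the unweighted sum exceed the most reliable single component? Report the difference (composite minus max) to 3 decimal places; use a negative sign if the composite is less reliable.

-0.052

Var(sum) = 2 + 1.02 = 3.02; true-score variance = 1.51 + 1.02 = 2.53; composite reliability = 0.8377.
Max component reliability = 0.8900.
Difference = 0.8377 − 0.8900 = -0.052.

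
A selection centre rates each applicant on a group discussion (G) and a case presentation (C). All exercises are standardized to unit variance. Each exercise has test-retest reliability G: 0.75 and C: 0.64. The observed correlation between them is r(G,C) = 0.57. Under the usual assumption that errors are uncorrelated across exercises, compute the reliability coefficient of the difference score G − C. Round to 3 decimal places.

0.291

Var(G−C) = 1 + 1 − 2·0.57 = 2 − 1.14 = 0.86.
With uncorrelated errors the cross-covariances are all true-score covariance, so they carry over unchanged; only the diagonal terms shrink to ρᵢσᵢ².
True-score variance = [0.75 + 0.64] − 1.14 = 1.39 − 1.14 = 0.25.
Reliability = 0.25 / 0.86 = 0.291.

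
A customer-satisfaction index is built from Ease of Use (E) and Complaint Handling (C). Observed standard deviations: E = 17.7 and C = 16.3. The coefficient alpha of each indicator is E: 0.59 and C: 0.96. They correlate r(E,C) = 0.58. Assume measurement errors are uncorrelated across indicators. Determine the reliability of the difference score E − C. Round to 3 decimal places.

0.431

Var(E−C) = 17.7² + 16.3² − 2·17.7·16.3·0.58 = 578.98 − 334.672 = 244.308.
With uncorrelated errors the cross-covariances are all true-score covariance, so they carry over unchanged; only the diagonal terms shrink to ρᵢσᵢ².
True-score variance = [17.7²·0.59 + 16.3²·0.96] − 334.672 = 439.903 − 334.672 = 105.232.
Reliability = 105.232 / 244.308 = 0.431.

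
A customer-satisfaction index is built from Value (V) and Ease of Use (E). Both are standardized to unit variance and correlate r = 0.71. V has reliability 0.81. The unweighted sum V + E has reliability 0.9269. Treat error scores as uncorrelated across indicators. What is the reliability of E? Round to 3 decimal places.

Var(V+E) = 2 + 2·0.71 = 3.420.
True-score variance = ρ_V + ρ_E + 2·0.71, so 0.9269 = (0.81 + ρ_E + 1.42) / 3.420.
ρ_E = 0.9269·3.420 − 0.81 − 1.42 = 0.940.

0.940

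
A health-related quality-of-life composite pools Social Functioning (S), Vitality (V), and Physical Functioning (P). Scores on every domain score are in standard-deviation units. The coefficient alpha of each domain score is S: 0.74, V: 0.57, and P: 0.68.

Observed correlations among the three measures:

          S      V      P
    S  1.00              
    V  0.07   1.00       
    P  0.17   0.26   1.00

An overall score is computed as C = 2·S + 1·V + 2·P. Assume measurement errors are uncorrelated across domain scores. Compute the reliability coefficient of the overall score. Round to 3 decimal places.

0.765

Var(C) = 2² + 1 + 2² + 2·[2·0.07 + 4·0.17 + 2·0.26] = 9 + 2.68 = 11.68.
With uncorrelated errors the cross-covariances are all true-score covariance, so they carry over unchanged; only the diagonal terms shrink to ρᵢσᵢ².
True-score variance = [2²·0.74 + 0.57 + 2²·0.68] + 2.68 = 6.25 + 2.68 = 8.93.
Reliability = 8.93 / 11.68 = 0.765.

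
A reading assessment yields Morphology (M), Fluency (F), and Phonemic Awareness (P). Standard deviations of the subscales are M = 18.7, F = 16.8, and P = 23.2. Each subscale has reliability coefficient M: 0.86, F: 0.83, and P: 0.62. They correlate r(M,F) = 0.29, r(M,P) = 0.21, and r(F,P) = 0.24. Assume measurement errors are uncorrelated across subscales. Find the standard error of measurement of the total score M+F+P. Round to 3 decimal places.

17.363

Var(total) = 1170.17 + 551.51 = 1721.68.
True-score variance = 868.701 + 551.51 = 1420.21, so reliability = 0.8249.
Error variance = 1721.68 − 1420.21 = 301.469; SEM = √301.469 = 17.363.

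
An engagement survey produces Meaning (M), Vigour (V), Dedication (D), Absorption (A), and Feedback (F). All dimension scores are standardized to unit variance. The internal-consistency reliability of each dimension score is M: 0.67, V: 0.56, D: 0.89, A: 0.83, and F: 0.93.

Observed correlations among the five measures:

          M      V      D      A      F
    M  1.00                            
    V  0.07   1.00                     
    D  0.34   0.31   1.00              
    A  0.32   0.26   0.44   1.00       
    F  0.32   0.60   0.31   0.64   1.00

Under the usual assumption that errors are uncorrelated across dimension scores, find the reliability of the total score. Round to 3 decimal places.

Var(M+V+D+A+F) = 5 + 2·[0.07 + 0.34 + 0.32 + 0.32 + 0.31 + 0.26 + 0.60 + 0.44 + 0.31 + 0.64] = 5 + 7.22 = 12.22.
With uncorrelated errors the cross-covariances are all true-score covariance, so they carry over unchanged; only the diagonal terms shrink to ρᵢσᵢ².
True-score variance = [0.67 + 0.56 + 0.89 + 0.83 + 0.93] + 7.22 = 3.88 + 7.22 = 11.1.
Reliability = 11.1 / 12.22 = 0.908.

0.908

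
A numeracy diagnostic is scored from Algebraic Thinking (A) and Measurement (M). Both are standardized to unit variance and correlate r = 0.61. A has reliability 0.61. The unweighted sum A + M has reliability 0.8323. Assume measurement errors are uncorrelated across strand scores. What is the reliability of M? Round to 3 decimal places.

0.850

Var(A+M) = 2 + 2·0.61 = 3.220.
True-score variance = ρ_A + ρ_M + 2·0.61, so 0.8323 = (0.61 + ρ_M + 1.22) / 3.220.
ρ_M = 0.8323·3.220 − 0.61 − 1.22 = 0.850.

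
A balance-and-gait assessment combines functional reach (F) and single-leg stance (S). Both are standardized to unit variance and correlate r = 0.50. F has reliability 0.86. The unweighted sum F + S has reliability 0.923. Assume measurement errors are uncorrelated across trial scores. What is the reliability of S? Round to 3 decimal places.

0.909

Var(F+S) = 2 + 2·0.50 = 3.000.
True-score variance = ρ_F + ρ_S + 2·0.50, so 0.923 = (0.86 + ρ_S + 1.00) / 3.000.
ρ_S = 0.923·3.000 − 0.86 − 1.00 = 0.909.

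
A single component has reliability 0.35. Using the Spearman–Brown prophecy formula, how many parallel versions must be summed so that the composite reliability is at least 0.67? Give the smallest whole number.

k ≥ ρ*(1−ρ₁)/(ρ₁(1−ρ*)) = 0.67·0.65 / (0.35·0.33) = 3.771.
Smallest integer k = 4.

4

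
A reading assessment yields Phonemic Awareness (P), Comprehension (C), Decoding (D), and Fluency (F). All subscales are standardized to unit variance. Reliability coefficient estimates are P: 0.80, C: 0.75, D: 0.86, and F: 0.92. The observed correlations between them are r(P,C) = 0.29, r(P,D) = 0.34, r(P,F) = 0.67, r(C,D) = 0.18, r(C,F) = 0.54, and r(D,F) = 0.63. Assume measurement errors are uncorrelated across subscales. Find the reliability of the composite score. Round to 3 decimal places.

0.928

Var(P+C+D+F) = 4 + 2·[0.29 + 0.34 + 0.67 + 0.18 + 0.54 + 0.63] = 4 + 5.3 = 9.3.
Under uncorrelated errors the observed covariances equal the true-score covariances, so only the own-variance terms attenuate.
True-score variance = [0.80 + 0.75 + 0.86 + 0.92] + 5.3 = 3.33 + 5.3 = 8.63.
Reliability = 8.63 / 9.3 = 0.928.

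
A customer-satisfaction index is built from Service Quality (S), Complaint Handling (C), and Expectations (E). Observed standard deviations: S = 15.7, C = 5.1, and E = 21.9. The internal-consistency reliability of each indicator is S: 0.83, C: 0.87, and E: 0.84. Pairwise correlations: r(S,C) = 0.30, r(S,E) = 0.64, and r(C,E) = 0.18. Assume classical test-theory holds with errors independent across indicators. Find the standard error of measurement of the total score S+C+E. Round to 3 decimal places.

11.046

Var(total) = 752.11 + 528.353 = 1280.46.
True-score variance = 630.088 + 528.353 = 1158.44, so reliability = 0.9047.
Error variance = 1280.46 − 1158.44 = 122.022; SEM = √122.022 = 11.046.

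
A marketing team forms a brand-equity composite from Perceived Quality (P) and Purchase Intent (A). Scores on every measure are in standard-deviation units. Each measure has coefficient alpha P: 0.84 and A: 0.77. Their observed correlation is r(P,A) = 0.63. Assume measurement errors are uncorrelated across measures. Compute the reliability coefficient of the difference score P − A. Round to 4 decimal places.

Var(P−A) = 1 + 1 − 2·0.63 = 2 − 1.26 = 0.74.
Under uncorrelated errors the observed covariances equal the true-score covariances, so only the own-variance terms attenuate.
True-score variance = [0.84 + 0.77] − 1.26 = 1.61 − 1.26 = 0.35.
Reliability = 0.35 / 0.74 = 0.4730.

0.4730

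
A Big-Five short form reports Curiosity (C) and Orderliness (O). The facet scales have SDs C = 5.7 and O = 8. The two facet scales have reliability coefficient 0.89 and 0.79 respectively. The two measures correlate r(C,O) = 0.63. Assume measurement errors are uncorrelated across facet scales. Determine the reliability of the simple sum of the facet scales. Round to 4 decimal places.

Var(C+O) = 5.7² + 8² + 2·[5.7·8·0.63] = 96.49 + 57.456 = 153.946.
Under uncorrelated errors the observed covariances equal the true-score covariances, so only the own-variance terms attenuate.
True-score variance = [5.7²·0.89 + 8²·0.79] + 57.456 = 79.4761 + 57.456 = 136.932.
Reliability = 136.932 / 153.946 = 0.8895.

0.8895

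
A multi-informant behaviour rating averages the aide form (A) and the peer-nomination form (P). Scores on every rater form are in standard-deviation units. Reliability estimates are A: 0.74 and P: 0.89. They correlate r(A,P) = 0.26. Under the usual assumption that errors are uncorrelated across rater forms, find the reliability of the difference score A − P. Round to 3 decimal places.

0.750

Var(A−P) = 1 + 1 − 2·0.26 = 2 − 0.52 = 1.48.
Under uncorrelated errors the observed covariances equal the true-score covariances, so only the own-variance terms attenuate.
True-score variance = [0.74 + 0.89] − 0.52 = 1.63 − 0.52 = 1.11.
Reliability = 1.11 / 1.48 = 0.750.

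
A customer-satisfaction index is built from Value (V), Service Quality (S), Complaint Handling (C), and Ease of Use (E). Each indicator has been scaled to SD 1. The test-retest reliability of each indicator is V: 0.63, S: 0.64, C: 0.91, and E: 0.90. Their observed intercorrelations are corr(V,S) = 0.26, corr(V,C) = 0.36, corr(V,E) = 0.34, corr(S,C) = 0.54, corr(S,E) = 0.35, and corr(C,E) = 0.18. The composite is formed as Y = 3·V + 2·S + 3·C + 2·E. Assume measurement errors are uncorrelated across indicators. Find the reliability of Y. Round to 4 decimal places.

0.8830

Var(Y) = 3² + 2² + 3² + 2² + 2·[6·0.26 + 9·0.36 + 6·0.34 + 6·0.54 + 4·0.35 + 6·0.18] = 26 + 25.12 = 51.12.
Under uncorrelated errors the observed covariances equal the true-score covariances, so only the own-variance terms attenuate.
True-score variance = [3²·0.63 + 2²·0.64 + 3²·0.91 + 2²·0.90] + 25.12 = 20.02 + 25.12 = 45.14.
Reliability = 45.14 / 51.12 = 0.8830.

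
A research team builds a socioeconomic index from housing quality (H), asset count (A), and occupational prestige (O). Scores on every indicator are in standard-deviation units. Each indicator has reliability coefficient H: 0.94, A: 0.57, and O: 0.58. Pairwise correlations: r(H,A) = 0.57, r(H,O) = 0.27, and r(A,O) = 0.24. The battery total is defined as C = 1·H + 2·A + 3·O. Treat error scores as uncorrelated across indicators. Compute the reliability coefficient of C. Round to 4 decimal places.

0.7324

Var(C) = 1 + 2² + 3² + 2·[2·0.57 + 3·0.27 + 6·0.24] = 14 + 6.78 = 20.78.
With uncorrelated errors the cross-covariances are all true-score covariance, so they carry over unchanged; only the diagonal terms shrink to ρᵢσᵢ².
True-score variance = [0.94 + 2²·0.57 + 3²·0.58] + 6.78 = 8.44 + 6.78 = 15.22.
Reliability = 15.22 / 20.78 = 0.7324.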